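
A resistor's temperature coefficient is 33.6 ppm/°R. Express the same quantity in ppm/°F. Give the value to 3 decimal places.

33.600 ppm/°F

The quantity depends on a temperature interval, so only the ratio of degree sizes applies; the offset between the scales is irrelevant.
A change of 1°F is a change of 1°R, so per °F the value is 33.6 × 1 = 33.600.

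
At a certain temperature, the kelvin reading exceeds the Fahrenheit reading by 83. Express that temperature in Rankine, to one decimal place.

Let x be the Fahrenheit reading; then the kelvin reading is 5/9·x + 255.372.
(5/9·x + 255.372) - x = 83  ⇒  (-4/9)·x = -172.372  ⇒  x = 387.8375°F.
In Celsius: (387.8375 - 32) × 5/9 = 197.6875°C.
In Rankine: 197.6875 × 1.8 + 491.67 = 847.5°R.

847.5°R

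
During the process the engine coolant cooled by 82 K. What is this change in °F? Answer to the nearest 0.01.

An interval of 1 K corresponds to 1.8°F.
82 × 1.8 = 147.60.

147.60°F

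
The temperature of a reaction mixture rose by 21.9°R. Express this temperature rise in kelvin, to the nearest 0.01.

For a temperature interval the offset drops out; only the factor 5/9 applies.
21.9 × 5/9 = 12.17.

12.17 K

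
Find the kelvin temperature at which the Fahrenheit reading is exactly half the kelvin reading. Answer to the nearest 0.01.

Let K be the kelvin reading. The Fahrenheit reading is F = 1.8·K - 459.67.
Require F = 0.5·K: 1.8·K - 459.67 = 0.5·K.
(1.3)·K = 459.67  ⇒  K = 353.59.

353.59 K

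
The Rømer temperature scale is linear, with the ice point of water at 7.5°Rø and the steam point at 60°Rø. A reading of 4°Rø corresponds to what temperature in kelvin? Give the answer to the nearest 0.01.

Linear interpolation between the fixed points: C = (4 - 7.5) × 100 / (60 - 7.5) = -6.6667°C.
Then -6.6667 + 273.15 = 266.48 K.

266.48 K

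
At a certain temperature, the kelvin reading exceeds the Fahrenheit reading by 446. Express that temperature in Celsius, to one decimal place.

-256.1°C

Let x be the kelvin reading; then the Fahrenheit reading is 1.8·x - 459.67.
(1.8·x - 459.67) - x = -446  ⇒  (0.8)·x = 13.67  ⇒  x = 17.0875 K.
In Celsius: 17.0875 - 273.15 = -256.1°C.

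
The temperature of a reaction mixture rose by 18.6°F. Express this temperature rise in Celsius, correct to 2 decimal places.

An interval of 1°F corresponds to 5/9°C.
18.6 × 5/9 = 10.33.

10.33°C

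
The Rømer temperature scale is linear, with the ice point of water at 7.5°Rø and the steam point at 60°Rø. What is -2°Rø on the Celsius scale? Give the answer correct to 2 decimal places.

Linear interpolation between the fixed points: C = (-2 - 7.5) × 100 / (60 - 7.5) = -18.0952°C.

-18.10°C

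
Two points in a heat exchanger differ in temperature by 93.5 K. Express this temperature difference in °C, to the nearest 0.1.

Kelvin and Celsius degrees are the same size, so the interval is unchanged: 93.5.

93.5°C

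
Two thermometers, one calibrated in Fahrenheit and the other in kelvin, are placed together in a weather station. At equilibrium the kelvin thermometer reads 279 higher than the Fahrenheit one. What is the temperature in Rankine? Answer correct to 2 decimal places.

Let x be the Fahrenheit reading; then the kelvin reading is 5/9·x + 255.372.
(5/9·x + 255.372) - x = 279  ⇒  (-4/9)·x = 23.6278  ⇒  x = -53.1625°F.
In Celsius: (-53.1625 - 32) × 5/9 = -47.3125°C.
In Rankine: -47.3125 × 1.8 + 491.67 = 406.51°R.

406.51°R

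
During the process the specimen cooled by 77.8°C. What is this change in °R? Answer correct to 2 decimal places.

140.04°R

An interval of 1°C corresponds to 1.8°R.
77.8 × 1.8 = 140.04.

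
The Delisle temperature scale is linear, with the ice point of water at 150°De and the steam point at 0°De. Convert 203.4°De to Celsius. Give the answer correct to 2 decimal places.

Linear interpolation between the fixed points: C = (203.4 - 150) × 100 / (0 - 150) = -35.6000°C.

-35.60°C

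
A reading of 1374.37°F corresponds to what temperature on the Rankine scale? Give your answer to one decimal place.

1834.0°R

In Celsius: (1374.37 - 32) × 5/9 = 745.7611°C.
In Rankine: 745.7611 × 1.8 + 491.67 = 1834.0°R.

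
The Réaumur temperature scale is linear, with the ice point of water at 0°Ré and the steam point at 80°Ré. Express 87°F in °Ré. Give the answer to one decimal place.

24.4°Ré

First in Celsius: (87 - 32) × 5/9 = 30.5556°C.
Linearly onto the Réaumur scale: 0 + (30.5556 / 100) × (80 - 0) = 24.4°Ré.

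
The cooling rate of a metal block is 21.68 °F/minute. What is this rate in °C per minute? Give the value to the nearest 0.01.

12.04 °C/minute

The quantity depends on a temperature interval, so only the ratio of degree sizes applies; the offset between the scales is irrelevant.
A change of 1°F is a change of 5/9°C, so 21.68 × 5/9 = 12.04.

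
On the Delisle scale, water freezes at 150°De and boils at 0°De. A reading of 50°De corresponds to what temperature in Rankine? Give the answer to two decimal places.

Linear interpolation between the fixed points: C = (50 - 150) × 100 / (0 - 150) = 66.6667°C.
Then 66.6667 × 1.8 + 491.67 = 611.67°R.

611.67°R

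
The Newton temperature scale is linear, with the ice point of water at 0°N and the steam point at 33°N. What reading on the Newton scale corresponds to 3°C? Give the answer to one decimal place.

Linearly onto the Newton scale: 0 + (3.0000 / 100) × (33 - 0) = 1.0°N.

1.0°N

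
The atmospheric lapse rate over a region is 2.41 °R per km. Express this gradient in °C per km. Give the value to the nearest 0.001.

1.339 °C/km

Since only a temperature interval is involved, the additive offset between the scales drops out.
A change of 1°R is a change of 5/9°C, so 2.41 × 5/9 = 1.339.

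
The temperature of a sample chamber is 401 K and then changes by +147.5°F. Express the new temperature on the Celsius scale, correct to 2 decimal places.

209.79°C

Initial temperature in Celsius: 401 - 273.15 = 127.8500°C.
The 147.5°F change is an interval, so only the factor 5/9 applies: +147.5 × 5/9 = +81.9444°C.
Final Celsius temperature: 127.8500 + 81.9444 = 209.7944°C.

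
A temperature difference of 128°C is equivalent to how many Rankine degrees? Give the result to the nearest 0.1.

Only the scale ratio 1.8 matters for a change in temperature.
128 × 1.8 = 230.4.

230.4°R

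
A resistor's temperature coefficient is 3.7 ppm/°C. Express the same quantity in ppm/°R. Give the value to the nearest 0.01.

2.06 ppm/°R

The quantity depends on a temperature interval, so only the ratio of degree sizes applies; the offset between the scales is irrelevant.
A change of 1°R is a change of 5/9°C, so per °R the value is 3.7 × 5/9 = 2.06.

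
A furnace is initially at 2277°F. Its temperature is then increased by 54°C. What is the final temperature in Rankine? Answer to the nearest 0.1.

2833.9°R

Initial temperature in Celsius: (2277 - 32) × 5/9 = 1247.2222°C.
Final Celsius temperature: 1247.2222 + 54.0000 = 1301.2222°C.
In Rankine: 1301.2222 × 1.8 + 491.67 = 2833.9°R.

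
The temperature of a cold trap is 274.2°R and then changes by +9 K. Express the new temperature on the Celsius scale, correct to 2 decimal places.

Initial temperature in Celsius: (274.2 - 491.67) × 5/9 = -120.8167°C.
The 9 K change is an interval; Kelvin and Celsius degrees are the same size, so ΔC = +9°C.
Final Celsius temperature: -120.8167 + 9.0000 = -111.8167°C.

-111.82°C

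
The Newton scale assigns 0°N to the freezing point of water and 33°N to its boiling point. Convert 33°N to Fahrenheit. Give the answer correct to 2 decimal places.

Linear interpolation between the fixed points: C = (33 - 0) × 100 / (33 - 0) = 100.0000°C.
Then 100.0000 × 1.8 + 32 = 212.00°F.

212.00°F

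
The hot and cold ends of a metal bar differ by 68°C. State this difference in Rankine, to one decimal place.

An interval of 1°C corresponds to 1.8°R.
68 × 1.8 = 122.4.

122.4°R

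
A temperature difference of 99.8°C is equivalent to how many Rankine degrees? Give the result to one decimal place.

Only the scale ratio 1.8 matters for a change in temperature.
99.8 × 1.8 = 179.6.

179.6°R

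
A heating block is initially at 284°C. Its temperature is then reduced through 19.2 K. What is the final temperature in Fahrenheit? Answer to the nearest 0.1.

The 19.2 K change is an interval; Kelvin and Celsius degrees are the same size, so ΔC = -19.2°C.
Final Celsius temperature: 284.0000 - 19.2000 = 264.8000°C.
In Fahrenheit: 264.8000 × 1.8 + 32 = 508.6°F.

508.6°F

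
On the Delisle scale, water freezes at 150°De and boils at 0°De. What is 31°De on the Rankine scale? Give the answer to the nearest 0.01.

Linear interpolation between the fixed points: C = (31 - 150) × 100 / (0 - 150) = 79.3333°C.
Then 79.3333 × 1.8 + 491.67 = 634.47°R.

634.47°R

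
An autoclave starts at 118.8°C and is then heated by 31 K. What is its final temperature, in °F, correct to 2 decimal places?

The 31 K change is an interval; Kelvin and Celsius degrees are the same size, so ΔC = +31°C.
Final Celsius temperature: 118.8000 + 31.0000 = 149.8000°C.
In Fahrenheit: 149.8000 × 1.8 + 32 = 301.64°F.

301.64°F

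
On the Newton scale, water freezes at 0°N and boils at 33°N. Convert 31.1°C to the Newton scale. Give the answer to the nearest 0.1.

Linearly onto the Newton scale: 0 + (31.1000 / 100) × (33 - 0) = 10.3°N.

10.3°N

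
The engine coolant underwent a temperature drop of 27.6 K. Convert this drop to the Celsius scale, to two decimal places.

27.60°C

Kelvin and Celsius degrees are the same size, so the interval is unchanged: 27.60.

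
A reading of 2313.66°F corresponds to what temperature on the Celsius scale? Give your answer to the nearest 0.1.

1267.6°C

In Celsius: (2313.66 - 32) × 5/9 = 1267.5889°C.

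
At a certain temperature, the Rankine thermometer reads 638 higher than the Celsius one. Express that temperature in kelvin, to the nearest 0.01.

456.06 K

Let x be the Celsius reading; then the Rankine reading is 1.8·x + 491.67.
(1.8·x + 491.67) - x = 638  ⇒  (0.8)·x = 146.33  ⇒  x = 182.9125°C.
In kelvin: 182.9125 + 273.15 = 456.06 K.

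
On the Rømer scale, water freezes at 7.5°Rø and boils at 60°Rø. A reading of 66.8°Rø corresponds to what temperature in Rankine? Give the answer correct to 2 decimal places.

Linear interpolation between the fixed points: C = (66.8 - 7.5) × 100 / (60 - 7.5) = 112.9524°C.
Then 112.9524 × 1.8 + 491.67 = 694.98°R.

694.98°R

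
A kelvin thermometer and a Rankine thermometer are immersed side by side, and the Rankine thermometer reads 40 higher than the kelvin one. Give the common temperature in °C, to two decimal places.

-223.15°C

Let x be the kelvin reading; then the Rankine reading is 1.8·x.
(1.8·x) - x = 40  ⇒  (0.8)·x = 40  ⇒  x = 50.0000 K.
In Celsius: 50 - 273.15 = -223.15°C.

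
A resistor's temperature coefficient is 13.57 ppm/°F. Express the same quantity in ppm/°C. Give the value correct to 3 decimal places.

24.426 ppm/°C

Since only a temperature interval is involved, the additive offset between the scales drops out.
A change of 1°C is a change of 1.8°F, so per °C the value is 13.57 × 1.8 = 24.426.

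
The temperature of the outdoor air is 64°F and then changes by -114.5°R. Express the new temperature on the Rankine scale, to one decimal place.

409.2°R

Initial temperature in Celsius: (64 - 32) × 5/9 = 17.7778°C.
The 114.5°R change is an interval, so only the factor 5/9 applies: -114.5 × 5/9 = -63.6111°C.
Final Celsius temperature: 17.7778 - 63.6111 = -45.8333°C.
In Rankine: -45.8333 × 1.8 + 491.67 = 409.2°R.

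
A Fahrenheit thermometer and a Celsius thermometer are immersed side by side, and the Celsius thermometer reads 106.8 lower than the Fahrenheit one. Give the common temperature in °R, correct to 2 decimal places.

Let x be the Fahrenheit reading; then the Celsius reading is 5/9·x - 17.7778.
(5/9·x - 17.7778) - x = -106.8  ⇒  (-4/9)·x = -89.0222  ⇒  x = 200.3000°F.
In Celsius: (200.3 - 32) × 5/9 = 93.5000°C.
In Rankine: 93.5000 × 1.8 + 491.67 = 659.97°R.

659.97°R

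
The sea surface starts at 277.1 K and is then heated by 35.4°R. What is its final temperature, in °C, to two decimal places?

23.62°C

Initial temperature in Celsius: 277.1 - 273.15 = 3.9500°C.
The 35.4°R change is an interval, so only the factor 5/9 applies: +35.4 × 5/9 = +19.6667°C.
Final Celsius temperature: 3.9500 + 19.6667 = 23.6167°C.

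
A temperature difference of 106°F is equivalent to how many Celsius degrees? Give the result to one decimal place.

58.9°C

An interval of 1°F corresponds to 5/9°C.
106 × 5/9 = 58.9.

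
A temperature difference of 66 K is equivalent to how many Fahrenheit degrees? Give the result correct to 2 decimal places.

Only the scale ratio 1.8 matters for a change in temperature.
66 × 1.8 = 118.80.

118.80°F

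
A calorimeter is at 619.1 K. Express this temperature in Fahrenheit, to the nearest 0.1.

654.7°F

In Celsius: 619.1 - 273.15 = 345.9500°C.
In Fahrenheit: 345.9500 × 1.8 + 32 = 654.7°F.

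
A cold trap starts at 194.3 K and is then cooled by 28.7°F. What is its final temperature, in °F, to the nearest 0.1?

Initial temperature in Celsius: 194.3 - 273.15 = -78.8500°C.
The 28.7°F change is an interval, so only the factor 5/9 applies: -28.7 × 5/9 = -15.9444°C.
Final Celsius temperature: -78.8500 - 15.9444 = -94.7944°C.
In Fahrenheit: -94.7944 × 1.8 + 32 = -138.6°F.

-138.6°F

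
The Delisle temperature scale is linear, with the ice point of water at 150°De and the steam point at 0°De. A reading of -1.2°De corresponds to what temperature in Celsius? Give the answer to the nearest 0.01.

Linear interpolation between the fixed points: C = (-1.2 - 150) × 100 / (0 - 150) = 100.8000°C.

100.80°C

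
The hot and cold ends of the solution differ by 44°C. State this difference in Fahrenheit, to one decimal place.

For a temperature interval the offset drops out; only the factor 1.8 applies.
44 × 1.8 = 79.2.

79.2°F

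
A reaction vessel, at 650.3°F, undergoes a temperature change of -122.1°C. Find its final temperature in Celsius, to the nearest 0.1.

Initial temperature in Celsius: (650.3 - 32) × 5/9 = 343.5000°C.
Final Celsius temperature: 343.5000 - 122.1000 = 221.4000°C.

221.4°C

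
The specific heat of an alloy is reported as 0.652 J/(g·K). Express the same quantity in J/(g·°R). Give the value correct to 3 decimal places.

0.362 J/(g·°R)

Since only a temperature interval is involved, the additive offset between the scales drops out.
A change of 1°R is a change of 5/9 K, so per °R the value is 0.652 × 5/9 = 0.362.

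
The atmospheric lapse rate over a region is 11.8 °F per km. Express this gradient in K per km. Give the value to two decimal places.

The quantity depends on a temperature interval, so only the ratio of degree sizes applies; the offset between the scales is irrelevant.
A change of 1°F is a change of 5/9 K, so 11.8 × 5/9 = 6.56.

6.56 K/km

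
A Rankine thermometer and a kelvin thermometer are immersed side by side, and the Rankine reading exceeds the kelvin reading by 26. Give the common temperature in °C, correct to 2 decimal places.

Let x be the Rankine reading; then the kelvin reading is 5/9·x.
(5/9·x) - x = -26  ⇒  (-4/9)·x = -26  ⇒  x = 58.5000°R.
In Celsius: (58.5 - 491.67) × 5/9 = -240.65°C.

-240.65°C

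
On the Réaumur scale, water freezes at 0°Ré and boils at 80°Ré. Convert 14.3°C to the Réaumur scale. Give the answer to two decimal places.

11.44°Ré

Linearly onto the Réaumur scale: 0 + (14.3000 / 100) × (80 - 0) = 11.44°Ré.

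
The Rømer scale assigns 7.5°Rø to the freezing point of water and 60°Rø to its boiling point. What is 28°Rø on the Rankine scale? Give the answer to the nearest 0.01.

561.96°R

Linear interpolation between the fixed points: C = (28 - 7.5) × 100 / (60 - 7.5) = 39.0476°C.
Then 39.0476 × 1.8 + 491.67 = 561.96°R.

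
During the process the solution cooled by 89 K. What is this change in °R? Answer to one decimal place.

160.2°R

For a temperature interval the offset drops out; only the factor 1.8 applies.
89 × 1.8 = 160.2.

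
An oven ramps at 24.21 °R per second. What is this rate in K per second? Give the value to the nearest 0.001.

The quantity depends on a temperature interval, so only the ratio of degree sizes applies; the offset between the scales is irrelevant.
A change of 1°R is a change of 5/9 K, so 24.21 × 5/9 = 13.450.

13.450 K/second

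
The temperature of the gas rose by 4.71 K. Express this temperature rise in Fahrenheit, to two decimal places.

8.48°F

Only the scale ratio 1.8 matters for a change in temperature.
4.71 × 1.8 = 8.48.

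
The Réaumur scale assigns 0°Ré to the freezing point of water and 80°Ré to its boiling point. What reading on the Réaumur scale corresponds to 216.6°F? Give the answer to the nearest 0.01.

82.04°Ré

First in Celsius: (216.6 - 32) × 5/9 = 102.5556°C.
Linearly onto the Réaumur scale: 0 + (102.5556 / 100) × (80 - 0) = 82.04°Ré.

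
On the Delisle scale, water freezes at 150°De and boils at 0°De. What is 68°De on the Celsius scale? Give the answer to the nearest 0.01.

54.67°C

Linear interpolation between the fixed points: C = (68 - 150) × 100 / (0 - 150) = 54.6667°C.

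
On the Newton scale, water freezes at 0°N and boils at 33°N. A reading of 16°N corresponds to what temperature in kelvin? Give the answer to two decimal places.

Linear interpolation between the fixed points: C = (16 - 0) × 100 / (33 - 0) = 48.4848°C.
Then 48.4848 + 273.15 = 321.63 K.

321.63 K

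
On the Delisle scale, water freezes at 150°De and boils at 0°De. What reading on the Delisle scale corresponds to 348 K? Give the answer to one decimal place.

37.7°De

First in Celsius: 348 - 273.15 = 74.8500°C.
Linearly onto the Delisle scale: 150 + (74.8500 / 100) × (0 - 150) = 37.7°De.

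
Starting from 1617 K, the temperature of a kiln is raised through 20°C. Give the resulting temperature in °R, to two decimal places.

2946.60°R

Initial temperature in Celsius: 1617 - 273.15 = 1343.8500°C.
Final Celsius temperature: 1343.8500 + 20.0000 = 1363.8500°C.
In Rankine: 1363.8500 × 1.8 + 491.67 = 2946.60°R.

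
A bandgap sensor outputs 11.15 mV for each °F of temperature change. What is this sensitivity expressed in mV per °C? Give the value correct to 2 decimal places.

The quantity depends on a temperature interval, so only the ratio of degree sizes applies; the offset between the scales is irrelevant.
A change of 1°C is a change of 1.8°F, so per °C the value is 11.15 × 1.8 = 20.07.

20.07 mV per °C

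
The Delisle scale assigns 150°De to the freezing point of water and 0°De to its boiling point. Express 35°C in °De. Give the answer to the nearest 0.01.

97.50°De

Linearly onto the Delisle scale: 150 + (35.0000 / 100) × (0 - 150) = 97.50°De.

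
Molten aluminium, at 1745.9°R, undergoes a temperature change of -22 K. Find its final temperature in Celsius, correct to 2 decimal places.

674.79°C

Initial temperature in Celsius: (1745.9 - 491.67) × 5/9 = 696.7944°C.
The 22 K change is an interval; Kelvin and Celsius degrees are the same size, so ΔC = -22°C.
Final Celsius temperature: 696.7944 - 22.0000 = 674.7944°C.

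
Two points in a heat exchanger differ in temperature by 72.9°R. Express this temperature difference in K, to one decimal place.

An interval of 1°R corresponds to 5/9 K.
72.9 × 5/9 = 40.5.

40.5 K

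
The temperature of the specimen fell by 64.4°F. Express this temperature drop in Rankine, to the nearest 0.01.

Fahrenheit and Rankine degrees are the same size, so the interval is unchanged: 64.40.

64.40°R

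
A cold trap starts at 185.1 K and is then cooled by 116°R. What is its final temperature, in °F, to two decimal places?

-242.49°F

Initial temperature in Celsius: 185.1 - 273.15 = -88.0500°C.
The 116°R change is an interval, so only the factor 5/9 applies: -116 × 5/9 = -64.4444°C.
Final Celsius temperature: -88.0500 - 64.4444 = -152.4944°C.
In Fahrenheit: -152.4944 × 1.8 + 32 = -242.49°F.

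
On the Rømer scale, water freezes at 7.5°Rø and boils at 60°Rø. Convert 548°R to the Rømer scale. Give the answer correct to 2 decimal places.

23.93°Rø

First in Celsius: (548 - 491.67) × 5/9 = 31.2944°C.
Linearly onto the Rømer scale: 7.5 + (31.2944 / 100) × (60 - 7.5) = 23.93°Rø.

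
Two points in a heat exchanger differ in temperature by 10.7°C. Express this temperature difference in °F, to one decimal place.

19.3°F

An interval of 1°C corresponds to 1.8°F.
10.7 × 1.8 = 19.3.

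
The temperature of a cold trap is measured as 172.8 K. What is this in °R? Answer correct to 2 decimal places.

In Celsius: 172.8 - 273.15 = -100.3500°C.
In Rankine: -100.3500 × 1.8 + 491.67 = 311.04°R.

311.04°R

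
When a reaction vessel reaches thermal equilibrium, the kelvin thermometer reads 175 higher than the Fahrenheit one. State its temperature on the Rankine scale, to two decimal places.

640.51°R

Let x be the Fahrenheit reading; then the kelvin reading is 5/9·x + 255.372.
(5/9·x + 255.372) - x = 175  ⇒  (-4/9)·x = -80.3722  ⇒  x = 180.8375°F.
In Celsius: (180.8375 - 32) × 5/9 = 82.6875°C.
In Rankine: 82.6875 × 1.8 + 491.67 = 640.51°R.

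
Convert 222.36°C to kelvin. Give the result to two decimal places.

In kelvin: 222.3600 + 273.15 = 495.51 K.

495.51 K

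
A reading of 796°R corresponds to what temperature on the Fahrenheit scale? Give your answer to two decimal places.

336.33°F

In Celsius: (796 - 491.67) × 5/9 = 169.0722°C.
In Fahrenheit: 169.0722 × 1.8 + 32 = 336.33°F.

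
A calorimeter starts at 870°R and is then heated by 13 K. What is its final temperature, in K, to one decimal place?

496.3 K

Initial temperature in Celsius: (870 - 491.67) × 5/9 = 210.1833°C.
The 13 K change is an interval; Kelvin and Celsius degrees are the same size, so ΔC = +13°C.
Final Celsius temperature: 210.1833 + 13.0000 = 223.1833°C.
In kelvin: 223.1833 + 273.15 = 496.3 K.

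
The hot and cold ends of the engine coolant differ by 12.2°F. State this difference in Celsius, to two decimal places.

6.78°C

Only the scale ratio 5/9 matters for a change in temperature.
12.2 × 5/9 = 6.78.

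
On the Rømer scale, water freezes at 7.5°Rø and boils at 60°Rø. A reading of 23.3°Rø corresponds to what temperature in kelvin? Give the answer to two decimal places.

Linear interpolation between the fixed points: C = (23.3 - 7.5) × 100 / (60 - 7.5) = 30.0952°C.
Then 30.0952 + 273.15 = 303.25 K.

303.25 K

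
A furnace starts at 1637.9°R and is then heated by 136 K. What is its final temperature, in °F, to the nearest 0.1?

1423.0°F

Initial temperature in Celsius: (1637.9 - 491.67) × 5/9 = 636.7944°C.
The 136 K change is an interval; Kelvin and Celsius degrees are the same size, so ΔC = +136°C.
Final Celsius temperature: 636.7944 + 136.0000 = 772.7944°C.
In Fahrenheit: 772.7944 × 1.8 + 32 = 1423.0°F.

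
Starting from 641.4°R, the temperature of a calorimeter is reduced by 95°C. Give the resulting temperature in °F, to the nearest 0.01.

Initial temperature in Celsius: (641.4 - 491.67) × 5/9 = 83.1833°C.
Final Celsius temperature: 83.1833 - 95.0000 = -11.8167°C.
In Fahrenheit: -11.8167 × 1.8 + 32 = 10.73°F.

10.73°F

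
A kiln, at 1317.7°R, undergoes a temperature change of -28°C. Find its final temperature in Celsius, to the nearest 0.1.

Initial temperature in Celsius: (1317.7 - 491.67) × 5/9 = 458.9056°C.
Final Celsius temperature: 458.9056 - 28.0000 = 430.9056°C.

430.9°C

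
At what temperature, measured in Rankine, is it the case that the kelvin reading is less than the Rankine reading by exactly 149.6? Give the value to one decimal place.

336.6°R

Let R be the Rankine reading. The kelvin reading is K = 5/9·R.
Require K - R = -149.6: (-4/9)·R = -149.6.
R = (-149.6) / (-4/9) = 336.6.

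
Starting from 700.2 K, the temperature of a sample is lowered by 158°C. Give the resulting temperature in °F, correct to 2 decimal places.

Initial temperature in Celsius: 700.2 - 273.15 = 427.0500°C.
Final Celsius temperature: 427.0500 - 158.0000 = 269.0500°C.
In Fahrenheit: 269.0500 × 1.8 + 32 = 516.29°F.

516.29°F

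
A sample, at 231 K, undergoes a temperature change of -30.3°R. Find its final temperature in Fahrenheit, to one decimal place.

-74.2°F

Initial temperature in Celsius: 231 - 273.15 = -42.1500°C.
The 30.3°R change is an interval, so only the factor 5/9 applies: -30.3 × 5/9 = -16.8333°C.
Final Celsius temperature: -42.1500 - 16.8333 = -58.9833°C.
In Fahrenheit: -58.9833 × 1.8 + 32 = -74.2°F.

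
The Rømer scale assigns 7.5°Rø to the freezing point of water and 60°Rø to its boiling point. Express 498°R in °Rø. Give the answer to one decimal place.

9.3°Rø

First in Celsius: (498 - 491.67) × 5/9 = 3.5167°C.
Linearly onto the Rømer scale: 7.5 + (3.5167 / 100) × (60 - 7.5) = 9.3°Rø.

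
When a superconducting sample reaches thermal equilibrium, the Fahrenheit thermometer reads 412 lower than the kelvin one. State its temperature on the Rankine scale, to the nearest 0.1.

107.3°R

Let x be the kelvin reading; then the Fahrenheit reading is 1.8·x - 459.67.
(1.8·x - 459.67) - x = -412  ⇒  (0.8)·x = 47.67  ⇒  x = 59.5875 K.
In Celsius: 59.5875 - 273.15 = -213.5625°C.
In Rankine: -213.5625 × 1.8 + 491.67 = 107.3°R.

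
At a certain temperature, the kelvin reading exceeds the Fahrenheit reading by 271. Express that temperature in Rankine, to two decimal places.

Let x be the Fahrenheit reading; then the kelvin reading is 5/9·x + 255.372.
(5/9·x + 255.372) - x = 271  ⇒  (-4/9)·x = 15.6278  ⇒  x = -35.1625°F.
In Celsius: (-35.1625 - 32) × 5/9 = -37.3125°C.
In Rankine: -37.3125 × 1.8 + 491.67 = 424.51°R.

424.51°R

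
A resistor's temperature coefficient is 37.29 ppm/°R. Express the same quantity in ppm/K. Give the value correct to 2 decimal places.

The quantity depends on a temperature interval, so only the ratio of degree sizes applies; the offset between the scales is irrelevant.
A change of 1 K is a change of 1.8°R, so per K the value is 37.29 × 1.8 = 67.12.

67.12 ppm/K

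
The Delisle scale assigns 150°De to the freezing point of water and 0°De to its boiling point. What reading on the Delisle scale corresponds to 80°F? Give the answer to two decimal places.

110.00°De

First in Celsius: (80 - 32) × 5/9 = 26.6667°C.
Linearly onto the Delisle scale: 150 + (26.6667 / 100) × (0 - 150) = 110.00°De.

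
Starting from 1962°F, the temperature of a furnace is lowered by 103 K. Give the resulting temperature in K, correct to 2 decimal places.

Initial temperature in Celsius: (1962 - 32) × 5/9 = 1072.2222°C.
The 103 K change is an interval; Kelvin and Celsius degrees are the same size, so ΔC = -103°C.
Final Celsius temperature: 1072.2222 - 103.0000 = 969.2222°C.
In kelvin: 969.2222 + 273.15 = 1242.37 K.

1242.37 K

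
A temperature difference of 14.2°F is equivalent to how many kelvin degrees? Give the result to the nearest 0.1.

7.9 K

An interval of 1°F corresponds to 5/9 K.
14.2 × 5/9 = 7.9.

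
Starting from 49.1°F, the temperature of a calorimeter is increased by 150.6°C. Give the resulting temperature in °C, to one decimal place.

160.1°C

Initial temperature in Celsius: (49.1 - 32) × 5/9 = 9.5000°C.
Final Celsius temperature: 9.5000 + 150.6000 = 160.1000°C.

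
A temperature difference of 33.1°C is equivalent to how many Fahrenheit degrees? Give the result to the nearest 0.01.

59.58°F

An interval of 1°C corresponds to 1.8°F.
33.1 × 1.8 = 59.58.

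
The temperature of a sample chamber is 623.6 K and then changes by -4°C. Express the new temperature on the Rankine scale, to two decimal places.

Initial temperature in Celsius: 623.6 - 273.15 = 350.4500°C.
Final Celsius temperature: 350.4500 - 4.0000 = 346.4500°C.
In Rankine: 346.4500 × 1.8 + 491.67 = 1115.28°R.

1115.28°R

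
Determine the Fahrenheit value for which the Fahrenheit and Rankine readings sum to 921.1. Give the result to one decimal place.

Let F be the Fahrenheit reading. The Rankine reading is R = 1·F + 459.67.
Require F + R = 921.1: (2)·F + 459.67 = 921.1.
F = (921.1 - 459.67) / (2) = 230.7.

230.7°F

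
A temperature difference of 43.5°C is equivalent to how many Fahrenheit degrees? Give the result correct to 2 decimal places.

78.30°F

For a temperature interval the offset drops out; only the factor 1.8 applies.
43.5 × 1.8 = 78.30.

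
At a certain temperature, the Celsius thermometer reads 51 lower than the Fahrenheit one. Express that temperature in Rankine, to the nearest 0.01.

534.42°R

Let x be the Fahrenheit reading; then the Celsius reading is 5/9·x - 17.7778.
(5/9·x - 17.7778) - x = -51  ⇒  (-4/9)·x = -33.2222  ⇒  x = 74.7500°F.
In Celsius: (74.75 - 32) × 5/9 = 23.7500°C.
In Rankine: 23.7500 × 1.8 + 491.67 = 534.42°R.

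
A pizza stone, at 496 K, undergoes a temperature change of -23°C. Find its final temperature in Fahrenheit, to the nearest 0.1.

391.7°F

Initial temperature in Celsius: 496 - 273.15 = 222.8500°C.
Final Celsius temperature: 222.8500 - 23.0000 = 199.8500°C.
In Fahrenheit: 199.8500 × 1.8 + 32 = 391.7°F.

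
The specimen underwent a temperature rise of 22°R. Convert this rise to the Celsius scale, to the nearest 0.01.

An interval of 1°R corresponds to 5/9°C.
22 × 5/9 = 12.22.

12.22°C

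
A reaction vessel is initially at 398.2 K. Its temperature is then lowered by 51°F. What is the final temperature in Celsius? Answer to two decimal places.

Initial temperature in Celsius: 398.2 - 273.15 = 125.0500°C.
The 51°F change is an interval, so only the factor 5/9 applies: -51 × 5/9 = -28.3333°C.
Final Celsius temperature: 125.0500 - 28.3333 = 96.7167°C.

96.72°C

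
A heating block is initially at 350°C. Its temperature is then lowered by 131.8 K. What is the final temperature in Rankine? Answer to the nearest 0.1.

The 131.8 K change is an interval; Kelvin and Celsius degrees are the same size, so ΔC = -131.8°C.
Final Celsius temperature: 350.0000 - 131.8000 = 218.2000°C.
In Rankine: 218.2000 × 1.8 + 491.67 = 884.4°R.

884.4°R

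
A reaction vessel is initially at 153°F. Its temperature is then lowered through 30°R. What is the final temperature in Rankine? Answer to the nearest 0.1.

582.7°R

Initial temperature in Celsius: (153 - 32) × 5/9 = 67.2222°C.
The 30°R change is an interval, so only the factor 5/9 applies: -30 × 5/9 = -16.6667°C.
Final Celsius temperature: 67.2222 - 16.6667 = 50.5556°C.
In Rankine: 50.5556 × 1.8 + 491.67 = 582.7°R.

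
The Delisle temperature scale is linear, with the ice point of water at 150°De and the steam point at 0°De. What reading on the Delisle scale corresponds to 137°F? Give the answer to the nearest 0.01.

62.50°De

First in Celsius: (137 - 32) × 5/9 = 58.3333°C.
Linearly onto the Delisle scale: 150 + (58.3333 / 100) × (0 - 150) = 62.50°De.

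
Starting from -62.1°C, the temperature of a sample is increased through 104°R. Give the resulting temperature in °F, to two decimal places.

The 104°R change is an interval, so only the factor 5/9 applies: +104 × 5/9 = +57.7778°C.
Final Celsius temperature: -62.1000 + 57.7778 = -4.3222°C.
In Fahrenheit: -4.3222 × 1.8 + 32 = 24.22°F.

24.22°F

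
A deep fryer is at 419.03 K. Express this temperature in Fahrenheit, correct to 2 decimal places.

294.58°F

In Celsius: 419.03 - 273.15 = 145.8800°C.
In Fahrenheit: 145.8800 × 1.8 + 32 = 294.58°F.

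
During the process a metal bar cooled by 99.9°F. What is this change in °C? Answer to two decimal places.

Only the scale ratio 5/9 matters for a change in temperature.
99.9 × 5/9 = 55.50.

55.50°C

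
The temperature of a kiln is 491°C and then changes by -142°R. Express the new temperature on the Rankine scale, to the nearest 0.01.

1233.47°R

The 142°R change is an interval, so only the factor 5/9 applies: -142 × 5/9 = -78.8889°C.
Final Celsius temperature: 491.0000 - 78.8889 = 412.1111°C.
In Rankine: 412.1111 × 1.8 + 491.67 = 1233.47°R.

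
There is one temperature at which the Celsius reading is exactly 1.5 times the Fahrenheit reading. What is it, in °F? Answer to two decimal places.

Let F be the Fahrenheit reading. The Celsius reading is C = 5/9·F - 17.7778.
Require C = 1.5·F: 5/9·F - 17.7778 = 1.5·F.
(-17/18)·F = 17.7778  ⇒  F = -18.82.

-18.82°F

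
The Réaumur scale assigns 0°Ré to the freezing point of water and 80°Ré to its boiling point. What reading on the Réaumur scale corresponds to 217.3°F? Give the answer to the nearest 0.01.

First in Celsius: (217.3 - 32) × 5/9 = 102.9444°C.
Linearly onto the Réaumur scale: 0 + (102.9444 / 100) × (80 - 0) = 82.36°Ré.

82.36°Ré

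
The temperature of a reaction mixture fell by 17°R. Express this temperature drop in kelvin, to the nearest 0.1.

9.4 K

For a temperature interval the offset drops out; only the factor 5/9 applies.
17 × 5/9 = 9.4.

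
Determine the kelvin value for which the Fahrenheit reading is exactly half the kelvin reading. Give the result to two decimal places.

Let K be the kelvin reading. The Fahrenheit reading is F = 1.8·K - 459.67.
Require F = 0.5·K: 1.8·K - 459.67 = 0.5·K.
(1.3)·K = 459.67  ⇒  K = 353.59.

353.59 K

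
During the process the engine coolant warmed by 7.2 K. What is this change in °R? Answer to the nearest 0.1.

For a temperature interval the offset drops out; only the factor 1.8 applies.
7.2 × 1.8 = 13.0.

13.0°R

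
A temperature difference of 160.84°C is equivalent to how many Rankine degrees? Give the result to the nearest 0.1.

Only the scale ratio 1.8 matters for a change in temperature.
160.84 × 1.8 = 289.5.

289.5°R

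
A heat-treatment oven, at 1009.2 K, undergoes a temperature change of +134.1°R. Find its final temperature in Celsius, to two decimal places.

810.55°C

Initial temperature in Celsius: 1009.2 - 273.15 = 736.0500°C.
The 134.1°R change is an interval, so only the factor 5/9 applies: +134.1 × 5/9 = +74.5000°C.
Final Celsius temperature: 736.0500 + 74.5000 = 810.5500°C.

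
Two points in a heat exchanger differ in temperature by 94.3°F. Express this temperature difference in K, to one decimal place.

For a temperature interval the offset drops out; only the factor 5/9 applies.
94.3 × 5/9 = 52.4.

52.4 K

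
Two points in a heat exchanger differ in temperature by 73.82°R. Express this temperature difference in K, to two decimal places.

An interval of 1°R corresponds to 5/9 K.
73.82 × 5/9 = 41.01.

41.01 K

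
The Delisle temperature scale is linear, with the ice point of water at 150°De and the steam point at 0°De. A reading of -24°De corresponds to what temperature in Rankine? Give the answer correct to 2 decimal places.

Linear interpolation between the fixed points: C = (-24 - 150) × 100 / (0 - 150) = 116.0000°C.
Then 116.0000 × 1.8 + 491.67 = 700.47°R.

700.47°R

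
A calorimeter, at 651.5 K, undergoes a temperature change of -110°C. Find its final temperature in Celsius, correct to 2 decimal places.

268.35°C

Initial temperature in Celsius: 651.5 - 273.15 = 378.3500°C.
Final Celsius temperature: 378.3500 - 110.0000 = 268.3500°C.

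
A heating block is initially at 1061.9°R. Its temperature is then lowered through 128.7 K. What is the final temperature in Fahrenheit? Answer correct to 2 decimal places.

Initial temperature in Celsius: (1061.9 - 491.67) × 5/9 = 316.7944°C.
The 128.7 K change is an interval; Kelvin and Celsius degrees are the same size, so ΔC = -128.7°C.
Final Celsius temperature: 316.7944 - 128.7000 = 188.0944°C.
In Fahrenheit: 188.0944 × 1.8 + 32 = 370.57°F.

370.57°F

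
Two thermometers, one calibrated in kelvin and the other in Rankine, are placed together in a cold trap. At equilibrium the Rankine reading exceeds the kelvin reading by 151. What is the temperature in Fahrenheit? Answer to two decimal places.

Let x be the kelvin reading; then the Rankine reading is 1.8·x.
(1.8·x) - x = 151  ⇒  (0.8)·x = 151  ⇒  x = 188.7500 K.
In Celsius: 188.75 - 273.15 = -84.4000°C.
In Fahrenheit: -84.4000 × 1.8 + 32 = -119.92°F.

-119.92°F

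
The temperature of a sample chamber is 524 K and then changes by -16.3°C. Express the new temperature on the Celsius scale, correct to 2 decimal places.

Initial temperature in Celsius: 524 - 273.15 = 250.8500°C.
Final Celsius temperature: 250.8500 - 16.3000 = 234.5500°C.

234.55°C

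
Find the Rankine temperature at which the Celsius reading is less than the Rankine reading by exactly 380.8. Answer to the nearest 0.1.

Let R be the Rankine reading. The Celsius reading is C = 5/9·R - 273.15.
Require C - R = -380.8: (-4/9)·R - 273.15 = -380.8.
R = (-380.8 + 273.15) / (-4/9) = 242.2.

242.2°R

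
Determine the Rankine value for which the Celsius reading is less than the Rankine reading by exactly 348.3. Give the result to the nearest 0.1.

Let R be the Rankine reading. The Celsius reading is C = 5/9·R - 273.15.
Require C - R = -348.3: (-4/9)·R - 273.15 = -348.3.
R = (-348.3 + 273.15) / (-4/9) = 169.1.

169.1°R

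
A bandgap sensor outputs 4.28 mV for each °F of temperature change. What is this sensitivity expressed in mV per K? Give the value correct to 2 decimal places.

7.70 mV per K

The quantity depends on a temperature interval, so only the ratio of degree sizes applies; the offset between the scales is irrelevant.
A change of 1 K is a change of 1.8°F, so per K the value is 4.28 × 1.8 = 7.70.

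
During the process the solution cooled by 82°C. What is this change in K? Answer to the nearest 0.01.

Celsius and kelvin degrees are the same size, so the interval is unchanged: 82.00.

82.00 K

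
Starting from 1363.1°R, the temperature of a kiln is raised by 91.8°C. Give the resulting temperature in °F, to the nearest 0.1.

1068.7°F

Initial temperature in Celsius: (1363.1 - 491.67) × 5/9 = 484.1278°C.
Final Celsius temperature: 484.1278 + 91.8000 = 575.9278°C.
In Fahrenheit: 575.9278 × 1.8 + 32 = 1068.7°F.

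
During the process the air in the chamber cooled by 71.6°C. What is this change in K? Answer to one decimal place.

71.6 K

Celsius and kelvin degrees are the same size, so the interval is unchanged: 71.6.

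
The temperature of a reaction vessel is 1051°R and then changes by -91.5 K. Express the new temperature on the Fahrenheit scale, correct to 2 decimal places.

426.63°F

Initial temperature in Celsius: (1051 - 491.67) × 5/9 = 310.7389°C.
The 91.5 K change is an interval; Kelvin and Celsius degrees are the same size, so ΔC = -91.5°C.
Final Celsius temperature: 310.7389 - 91.5000 = 219.2389°C.
In Fahrenheit: 219.2389 × 1.8 + 32 = 426.63°F.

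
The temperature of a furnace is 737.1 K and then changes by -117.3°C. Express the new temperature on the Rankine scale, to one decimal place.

Initial temperature in Celsius: 737.1 - 273.15 = 463.9500°C.
Final Celsius temperature: 463.9500 - 117.3000 = 346.6500°C.
In Rankine: 346.6500 × 1.8 + 491.67 = 1115.6°R.

1115.6°R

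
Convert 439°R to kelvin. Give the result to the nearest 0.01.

In Celsius: (439 - 491.67) × 5/9 = -29.2611°C.
In kelvin: -29.2611 + 273.15 = 243.89 K.

243.89 K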